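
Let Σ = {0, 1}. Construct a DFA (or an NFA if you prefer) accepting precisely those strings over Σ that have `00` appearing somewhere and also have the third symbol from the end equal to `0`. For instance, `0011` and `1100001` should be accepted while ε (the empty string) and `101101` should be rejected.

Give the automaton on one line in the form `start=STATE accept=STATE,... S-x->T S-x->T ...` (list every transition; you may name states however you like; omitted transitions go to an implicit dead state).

Run two small machines in parallel and take their product. The first has 3 states tracking whether and how much of `00` has been seen; the second has 15 states tracking the last 3 symbols read. A product state is a pair (one from each), accepting exactly when both do. Equivalent product states are then merged.
        0   1  
>  S0   S1  S0 
   S1   S2  S0 
   S2   S3  S4 
 * S3   S3  S4 
 * S4   S5  S6 
 * S5   S2  S7 
 * S6   S8  S9 
   S7   S5  S6 
   S8   S2  S7 
   S9   S8  S9 
(> = start, * = accepting)

start=S0 accept=S3,S4,S5,S6 S0-0->S1 S0-1->S0 S1-0->S2 S1-1->S0 S2-0->S3 S2-1->S4 S3-0->S3 S3-1->S4 S4-0->S5 S4-1->S6 S5-0->S2 S5-1->S7 S6-0->S8 S6-1->S9 S7-0->S5 S7-1->S6 S8-0->S2 S8-1->S7 S9-0->S8 S9-1->S9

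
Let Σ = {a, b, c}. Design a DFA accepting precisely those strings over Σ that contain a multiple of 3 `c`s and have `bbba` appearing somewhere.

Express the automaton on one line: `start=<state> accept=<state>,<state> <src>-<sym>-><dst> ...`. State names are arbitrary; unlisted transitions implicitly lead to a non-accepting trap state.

start=q0 accept=q9 q0-a->q0 q0-b->q1 q0-c->q2 q1-a->q0 q1-b->q3 q1-c->q2 q2-a->q2 q2-b->q4 q2-c->q5 q3-a->q0 q3-b->q6 q3-c->q2 q4-a->q2 q4-b->q7 q4-c->q5 q5-a->q5 q5-b->q8 q5-c->q0 q6-a->q9 q6-b->q6 q6-c->q2 q7-a->q2 q7-b->q10 q7-c->q5 q8-a->q5 q8-b->q11 q8-c->q0 q9-a->q9 q9-b->q9 q9-c->q12 q10-a->q12 q10-b->q10 q10-c->q5 q11-a->q5 q11-b->q13 q11-c->q0 q12-a->q12 q12-b->q12 q12-c->q14 q13-a->q14 q13-b->q13 q13-c->q0 q14-a->q14 q14-b->q14 q14-c->q9

Run two small machines in parallel and take their product. The first has 3 states tracking the count of `c`s modulo 3; the second has 5 states tracking whether and how much of `bbba` has been seen. A product state is a pair (one from each), accepting exactly when both do.
With 15 states:
          a    b    c  
>  q0     q0   q1   q2 
   q1     q0   q3   q2 
   q2     q2   q4   q5 
   q3     q0   q6   q2 
   q4     q2   q7   q5 
   q5     q5   q8   q0 
   q6     q9   q6   q2 
   q7     q2  q10   q5 
   q8     q5  q11   q0 
 * q9     q9   q9  q12 
   q10   q12  q10   q5 
   q11    q5  q13   q0 
   q12   q12  q12  q14 
   q13   q14  q13   q0 
   q14   q14  q14   q9 
(> = start, * = accepting)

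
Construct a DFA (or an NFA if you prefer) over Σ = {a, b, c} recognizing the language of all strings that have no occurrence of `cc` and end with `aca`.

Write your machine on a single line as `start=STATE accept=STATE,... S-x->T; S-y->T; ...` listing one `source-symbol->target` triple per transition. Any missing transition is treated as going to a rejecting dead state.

Run two small machines in parallel and take their product. One (3 states) tracks partial matches of the forbidden pattern `cc`; the other (4 states) tracks how much of the suffix `aca` has currently been matched. Each combined state is a pair, one component from each; accept when both components accept. Equivalent product states are then merged.
A 6-state machine:
        a   b   c  
>  q0   q1  q0  q2 
   q1   q1  q0  q3 
   q2   q1  q0  q4 
   q3   q5  q0  q4 
   q4   q4  q4  q4 
 * q5   q1  q0  q3 
(> = start, * = accepting)

start=q0; accept=q5; q0-a->q1; q0-b->q0; q0-c->q2; q1-a->q1; q1-b->q0; q1-c->q3; q2-a->q1; q2-b->q0; q2-c->q4; q3-a->q5; q3-b->q0; q3-c->q4; q4-a->q4; q4-b->q4; q4-c->q4; q5-a->q1; q5-b->q0; q5-c->q3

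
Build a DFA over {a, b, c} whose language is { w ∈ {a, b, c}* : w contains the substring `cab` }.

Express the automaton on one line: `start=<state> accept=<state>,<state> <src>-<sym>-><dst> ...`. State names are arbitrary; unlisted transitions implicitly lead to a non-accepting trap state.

start=q0 accept=q3 q0-a->q0 q0-b->q0 q0-c->q1 q1-a->q2 q1-b->q0 q1-c->q1 q2-a->q0 q2-b->q3 q2-c->q1 q3-a->q3 q3-b->q3 q3-c->q3

Track how much of `cab` has been matched so far: state q0 is no progress, q3 is the absorbing accept state reached once `cab` has occurred. Intermediate states record partial matches; on a mismatch, fall back to the longest reusable overlap.
With 4 states:
        a   b   c  
>  q0   q0  q0  q1 
   q1   q2  q0  q1 
   q2   q0  q3  q1 
 * q3   q3  q3  q3 
(> = start, * = accepting)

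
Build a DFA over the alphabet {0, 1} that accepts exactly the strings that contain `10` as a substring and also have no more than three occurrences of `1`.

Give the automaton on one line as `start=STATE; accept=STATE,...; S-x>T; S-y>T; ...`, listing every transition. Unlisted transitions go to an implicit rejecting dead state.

start=q0; accept=q2,q4,q6; q0-0>q0; q0-1>q1; q1-0>q2; q1-1>q3; q2-0>q2; q2-1>q4; q3-0>q4; q3-1>q5; q4-0>q4; q4-1>q6; q5-0>q6; q5-1>q7; q6-0>q6; q6-1>q8; q7-0>q8; q7-1>q7; q8-0>q8; q8-1>q8

Build one automaton per condition and run them in lockstep. The first has 3 states tracking whether and how much of `10` has been seen; the second has 5 states tracking the count of `1`s, saturating at 4. A product state is a pair (one from each), accepting exactly when both do.
        0   1  
>  q0   q0  q1 
   q1   q2  q3 
 * q2   q2  q4 
   q3   q4  q5 
 * q4   q4  q6 
   q5   q6  q7 
 * q6   q6  q8 
   q7   q8  q7 
   q8   q8  q8 
(> = start, * = accepting)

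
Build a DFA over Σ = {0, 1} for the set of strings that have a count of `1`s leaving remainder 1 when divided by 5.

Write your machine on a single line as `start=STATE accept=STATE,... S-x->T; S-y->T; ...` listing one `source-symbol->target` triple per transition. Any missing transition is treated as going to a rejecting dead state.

The only thing that matters is how many `1`s have appeared, reduced mod 5. Use one state per residue: q0 for 0, …, q4 for 4. Reading `1` moves to the next residue; anything else stays put. q1 is accepting.
        0   1  
>  q0   q0  q1 
 * q1   q1  q2 
   q2   q2  q3 
   q3   q3  q4 
   q4   q4  q0 
(> = start, * = accepting)

start=q0; accept=q1; q0-0->q0; q0-1->q1; q1-0->q1; q1-1->q2; q2-0->q2; q2-1->q3; q3-0->q3; q3-1->q4; q4-0->q4; q4-1->q0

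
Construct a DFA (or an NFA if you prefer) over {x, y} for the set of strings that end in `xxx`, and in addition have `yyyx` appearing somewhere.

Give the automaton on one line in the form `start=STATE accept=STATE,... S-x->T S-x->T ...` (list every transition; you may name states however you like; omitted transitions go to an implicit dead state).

Run two small machines in parallel and take their product. The first has 4 states tracking how much of the suffix `xxx` has currently been matched; the second has 5 states tracking whether and how much of `yyyx` has been seen. A product state is a pair (one from each), accepting exactly when both do.
An 11-state machine:
       x  y 
>  A   B  C 
   B   D  C 
   C   B  E 
   D   F  C 
   E   B  G 
   F   F  C 
   G   H  G 
   H   I  J 
   I   K  J 
   J   H  J 
 * K   K  J 
(> = start, * = accepting)

start=A accept=K A-x->B A-y->C B-x->D B-y->C C-x->B C-y->E D-x->F D-y->C E-x->B E-y->G F-x->F F-y->C G-x->H G-y->G H-x->I H-y->J I-x->K I-y->J J-x->H J-y->J K-x->K K-y->J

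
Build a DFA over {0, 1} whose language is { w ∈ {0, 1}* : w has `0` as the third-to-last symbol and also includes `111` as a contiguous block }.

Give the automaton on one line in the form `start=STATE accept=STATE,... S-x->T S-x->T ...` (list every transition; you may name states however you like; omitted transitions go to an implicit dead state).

start=q0 accept=q18,q19,q20,q21 q0-0->q1 q0-1->q2 q1-0->q3 q1-1->q4 q2-0->q5 q2-1->q6 q3-0->q7 q3-1->q8 q4-0->q9 q4-1->q10 q5-0->q11 q5-1->q12 q6-0->q13 q6-1->q14 q7-0->q7 q7-1->q8 q8-0->q9 q8-1->q10 q9-0->q11 q9-1->q12 q10-0->q13 q10-1->q14 q11-0->q7 q11-1->q8 q12-0->q9 q12-1->q10 q13-0->q11 q13-1->q12 q14-0->q15 q14-1->q14 q15-0->q16 q15-1->q17 q16-0->q18 q16-1->q19 q17-0->q20 q17-1->q21 q18-0->q18 q18-1->q19 q19-0->q20 q19-1->q21 q20-0->q16 q20-1->q17 q21-0->q15 q21-1->q14

Build one automaton per condition and run them in lockstep. One (15 states) tracks the last 3 symbols read; the other (4 states) tracks whether and how much of `111` has been seen. Each combined state is a pair, one component from each; accept when both components accept.
22 states suffice.
          0    1  
>  q0     q1   q2 
   q1     q3   q4 
   q2     q5   q6 
   q3     q7   q8 
   q4     q9  q10 
   q5    q11  q12 
   q6    q13  q14 
   q7     q7   q8 
   q8     q9  q10 
   q9    q11  q12 
   q10   q13  q14 
   q11    q7   q8 
   q12    q9  q10 
   q13   q11  q12 
   q14   q15  q14 
   q15   q16  q17 
   q16   q18  q19 
   q17   q20  q21 
 * q18   q18  q19 
 * q19   q20  q21 
 * q20   q16  q17 
 * q21   q15  q14 
(> = start, * = accepting)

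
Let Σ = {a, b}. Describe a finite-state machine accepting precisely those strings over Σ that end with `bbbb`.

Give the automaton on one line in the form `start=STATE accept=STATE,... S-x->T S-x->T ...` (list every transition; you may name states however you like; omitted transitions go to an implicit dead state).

Let each state record the length of the longest suffix of the input read so far that is also a prefix of `bbbb`. s1 means the last symbol is `b`; s2 means the last 2 symbols are `bb`; s3 means the last 3 symbols are `bbb`; s4 means the last 4 symbols are `bbbb`. Accept only at s4, where the string currently ends in `bbbb`.
With 5 states:
        a   b  
>  s0   s0  s1 
   s1   s0  s2 
   s2   s0  s3 
   s3   s0  s4 
 * s4   s0  s4 
(> = start, * = accepting)

start=s0 accept=s4 s0-a->s0 s0-b->s1 s1-a->s0 s1-b->s2 s2-a->s0 s2-b->s3 s3-a->s0 s3-b->s4 s4-a->s0 s4-b->s4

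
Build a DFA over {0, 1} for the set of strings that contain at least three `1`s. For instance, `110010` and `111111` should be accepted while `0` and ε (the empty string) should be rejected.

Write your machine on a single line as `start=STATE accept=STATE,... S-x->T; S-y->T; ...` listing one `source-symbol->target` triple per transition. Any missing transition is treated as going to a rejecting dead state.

Count `1`s, saturating at 4: states q0 through q3 mean 0 through 3 `1`s seen; q4 means more than 3. Each `1` increments (capped at q4); other symbols loop. Accept from {q3, q4}.
        0   1  
>  q0   q0  q1 
   q1   q1  q2 
   q2   q2  q3 
 * q3   q3  q4 
 * q4   q4  q4 
(> = start, * = accepting)

start=q0; accept=q3,q4; q0-0->q0; q0-1->q1; q1-0->q1; q1-1->q2; q2-0->q2; q2-1->q3; q3-0->q3; q3-1->q4; q4-0->q4; q4-1->q4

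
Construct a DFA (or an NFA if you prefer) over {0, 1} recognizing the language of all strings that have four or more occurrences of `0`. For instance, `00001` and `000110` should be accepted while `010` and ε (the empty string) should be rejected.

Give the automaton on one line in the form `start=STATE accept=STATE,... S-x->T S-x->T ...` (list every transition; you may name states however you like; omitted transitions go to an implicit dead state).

Only the number of `0`s matters, and only up to 5. Make a chain S0 → S1 → S2 → S3 → S4 → S5 advanced by each `0` (with S5 absorbing); every other symbol self-loops. The accepting set is {S4, S5}.
With 6 states:
        0   1  
>  S0   S1  S0 
   S1   S2  S1 
   S2   S3  S2 
   S3   S4  S3 
 * S4   S5  S4 
 * S5   S5  S5 
(> = start, * = accepting)

start=S0 accept=S4,S5 S0-0->S1 S0-1->S0 S1-0->S2 S1-1->S1 S2-0->S3 S2-1->S2 S3-0->S4 S3-1->S3 S4-0->S5 S4-1->S4 S5-0->S5 S5-1->S5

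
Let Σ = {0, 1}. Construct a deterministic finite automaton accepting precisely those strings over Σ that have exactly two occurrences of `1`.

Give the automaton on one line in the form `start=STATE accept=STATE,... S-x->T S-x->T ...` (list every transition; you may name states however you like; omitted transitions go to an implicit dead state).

start=A accept=C A-0->A A-1->B B-0->B B-1->C C-0->C C-1->D D-0->D D-1->D

Only the number of `1`s matters, and only up to 3. Make a chain A → B → C → D advanced by each `1` (with D absorbing); every other symbol self-loops. The accepting set is {C}.
A 4-state machine:
       0  1 
>  A   A  B 
   B   B  C 
 * C   C  D 
   D   D  D 
(> = start, * = accepting)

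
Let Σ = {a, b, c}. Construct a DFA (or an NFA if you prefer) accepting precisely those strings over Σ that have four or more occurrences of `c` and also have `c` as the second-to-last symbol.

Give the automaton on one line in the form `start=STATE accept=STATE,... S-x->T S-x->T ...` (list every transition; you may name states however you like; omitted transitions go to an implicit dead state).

Build one automaton per condition and run them in lockstep. The first has 6 states tracking the count of `c`s, saturating at 5; the second has 13 states tracking the last 2 symbols read. A product state is a pair (one from each), accepting exactly when both do. Equivalent product states are then merged.
        a   b   c  
>  q0   q0  q0  q1 
   q1   q1  q1  q2 
   q2   q2  q2  q3 
   q3   q4  q4  q5 
   q4   q4  q4  q6 
 * q5   q7  q7  q5 
   q6   q7  q7  q5 
 * q7   q4  q4  q6 
(> = start, * = accepting)

start=q0 accept=q5,q7 q0-a->q0 q0-b->q0 q0-c->q1 q1-a->q1 q1-b->q1 q1-c->q2 q2-a->q2 q2-b->q2 q2-c->q3 q3-a->q4 q3-b->q4 q3-c->q5 q4-a->q4 q4-b->q4 q4-c->q6 q5-a->q7 q5-b->q7 q5-c->q5 q6-a->q7 q6-b->q7 q6-c->q5 q7-a->q4 q7-b->q4 q7-c->q6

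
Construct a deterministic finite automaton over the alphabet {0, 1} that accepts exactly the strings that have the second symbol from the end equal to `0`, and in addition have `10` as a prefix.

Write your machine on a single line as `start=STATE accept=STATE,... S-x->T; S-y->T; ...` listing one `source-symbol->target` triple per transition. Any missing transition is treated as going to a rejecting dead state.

start=S0; accept=S8,S9; S0-0->S1; S0-1->S2; S1-0->S3; S1-1->S4; S2-0->S5; S2-1->S6; S3-0->S3; S3-1->S4; S4-0->S7; S4-1->S6; S5-0->S8; S5-1->S9; S6-0->S7; S6-1->S6; S7-0->S3; S7-1->S4; S8-0->S8; S8-1->S9; S9-0->S5; S9-1->S10; S10-0->S5; S10-1->S10

Handle the two conditions separately and then intersect. One (7 states) tracks the last 2 symbols read; the other (4 states) tracks whether the input so far still matches the prefix `10`. Each combined state is a pair, one component from each; accept when both components accept.
          0    1  
>  S0     S1   S2 
   S1     S3   S4 
   S2     S5   S6 
   S3     S3   S4 
   S4     S7   S6 
   S5     S8   S9 
   S6     S7   S6 
   S7     S3   S4 
 * S8     S8   S9 
 * S9     S5  S10 
   S10    S5  S10 
(> = start, * = accepting)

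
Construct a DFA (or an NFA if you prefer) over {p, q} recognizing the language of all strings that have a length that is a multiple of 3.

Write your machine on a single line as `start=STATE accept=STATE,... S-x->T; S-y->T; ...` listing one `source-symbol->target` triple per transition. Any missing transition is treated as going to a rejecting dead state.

start=S0; accept=S0; S0-p->S1; S0-q->S1; S1-p->S2; S1-q->S2; S2-p->S0; S2-q->S0

Count input length modulo 3: every symbol advances one step around the cycle S0 → S1 → S2 → S0. Accept at S0.
        p   q  
>* S0   S1  S1 
   S1   S2  S2 
   S2   S0  S0 
(> = start, * = accepting)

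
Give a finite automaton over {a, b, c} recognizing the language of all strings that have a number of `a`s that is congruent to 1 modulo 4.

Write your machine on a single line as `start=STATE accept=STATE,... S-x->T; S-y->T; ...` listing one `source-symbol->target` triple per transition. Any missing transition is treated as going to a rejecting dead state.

Keep the running count of `a`s modulo 4: each `a` advances along the cycle s0 → s1 → s2 → s3 → s0 while other symbols loop. Accept at s1.
With 4 states:
        a   b   c  
>  s0   s1  s0  s0 
 * s1   s2  s1  s1 
   s2   s3  s2  s2 
   s3   s0  s3  s3 
(> = start, * = accepting)

start=s0; accept=s1; s0-a->s1; s0-b->s0; s0-c->s0; s1-a->s2; s1-b->s1; s1-c->s1; s2-a->s3; s2-b->s2; s2-c->s2; s3-a->s0; s3-b->s3; s3-c->s3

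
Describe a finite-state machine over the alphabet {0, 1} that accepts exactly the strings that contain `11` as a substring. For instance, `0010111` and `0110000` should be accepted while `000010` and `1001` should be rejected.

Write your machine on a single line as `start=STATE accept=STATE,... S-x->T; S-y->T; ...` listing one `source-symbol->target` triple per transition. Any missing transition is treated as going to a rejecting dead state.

start=q0; accept=q2; q0-0->q0; q0-1->q1; q1-0->q0; q1-1->q2; q2-0->q2; q2-1->q2

Track how much of `11` has been matched so far: state q0 is no progress, q2 is the absorbing accept state reached once `11` has occurred. Intermediate states record partial matches; on a mismatch, fall back to the longest reusable overlap.
A 3-state machine:
        0   1  
>  q0   q0  q1 
   q1   q0  q2 
 * q2   q2  q2 
(> = start, * = accepting)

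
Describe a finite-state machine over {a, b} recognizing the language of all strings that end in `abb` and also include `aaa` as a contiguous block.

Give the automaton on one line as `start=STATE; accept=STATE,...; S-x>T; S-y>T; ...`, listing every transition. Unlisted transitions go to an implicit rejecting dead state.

start=q0; accept=q7; q0-a>q1; q0-b>q0; q1-a>q2; q1-b>q3; q2-a>q4; q2-b>q3; q3-a>q1; q3-b>q5; q4-a>q4; q4-b>q6; q5-a>q1; q5-b>q0; q6-a>q4; q6-b>q7; q7-a>q4; q7-b>q8; q8-a>q4; q8-b>q8

Build one automaton per condition and run them in lockstep. The first has 4 states tracking how much of the suffix `abb` has currently been matched; the second has 4 states tracking whether and how much of `aaa` has been seen. A product state is a pair (one from each), accepting exactly when both do.
A 9-state machine:
        a   b  
>  q0   q1  q0 
   q1   q2  q3 
   q2   q4  q3 
   q3   q1  q5 
   q4   q4  q6 
   q5   q1  q0 
   q6   q4  q7 
 * q7   q4  q8 
   q8   q4  q8 
(> = start, * = accepting)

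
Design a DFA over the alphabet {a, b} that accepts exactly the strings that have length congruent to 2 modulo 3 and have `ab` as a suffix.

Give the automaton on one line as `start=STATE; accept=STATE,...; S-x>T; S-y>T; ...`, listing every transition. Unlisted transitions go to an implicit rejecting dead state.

Run two small machines in parallel and take their product. The first has 3 states tracking the input length modulo 3; the second has 3 states tracking how much of the suffix `ab` has currently been matched. A product state is a pair (one from each), accepting exactly when both do.
9 states suffice.
        a   b  
>  q0   q1  q2 
   q1   q3  q4 
   q2   q3  q5 
   q3   q6  q7 
 * q4   q6  q0 
   q5   q6  q0 
   q6   q1  q8 
   q7   q1  q2 
   q8   q3  q5 
(> = start, * = accepting)

start=q0; accept=q4; q0-a>q1; q0-b>q2; q1-a>q3; q1-b>q4; q2-a>q3; q2-b>q5; q3-a>q6; q3-b>q7; q4-a>q6; q4-b>q0; q5-a>q6; q5-b>q0; q6-a>q1; q6-b>q8; q7-a>q1; q7-b>q2; q8-a>q3; q8-b>q5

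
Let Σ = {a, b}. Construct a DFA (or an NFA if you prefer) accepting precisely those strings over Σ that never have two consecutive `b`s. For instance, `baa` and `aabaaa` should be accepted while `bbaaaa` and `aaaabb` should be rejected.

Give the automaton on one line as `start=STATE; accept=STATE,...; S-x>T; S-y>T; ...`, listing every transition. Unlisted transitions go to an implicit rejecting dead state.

This is the complement of 'contains `bb`'. Use the same substring-matching states — S0 through S2 holding how much of `bb` has just been matched — but flip the accepting set: everything except the trap S2 accepts.
        a   b  
>* S0   S0  S1 
 * S1   S0  S2 
   S2   S2  S2 
(> = start, * = accepting)

start=S0; accept=S0,S1; S0-a>S0; S0-b>S1; S1-a>S0; S1-b>S2; S2-a>S2; S2-b>S2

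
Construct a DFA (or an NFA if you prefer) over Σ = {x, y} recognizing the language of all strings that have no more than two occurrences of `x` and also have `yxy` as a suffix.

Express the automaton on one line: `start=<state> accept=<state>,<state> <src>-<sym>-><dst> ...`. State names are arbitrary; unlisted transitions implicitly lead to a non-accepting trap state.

start=A accept=H,I A-x->B A-y->C B-x->D B-y->E C-x->F C-y->C D-x->D D-y->D E-x->G E-y->E F-x->D F-y->H G-x->D G-y->I H-x->G H-y->E I-x->D I-y->D

Handle the two conditions separately and then intersect. The first has 4 states tracking the count of `x`s, saturating at 3; the second has 4 states tracking how much of the suffix `yxy` has currently been matched. A product state is a pair (one from each), accepting exactly when both do. After merging equivalent states the machine shrinks.
A 9-state machine:
       x  y 
>  A   B  C 
   B   D  E 
   C   F  C 
   D   D  D 
   E   G  E 
   F   D  H 
   G   D  I 
 * H   G  E 
 * I   D  D 
(> = start, * = accepting)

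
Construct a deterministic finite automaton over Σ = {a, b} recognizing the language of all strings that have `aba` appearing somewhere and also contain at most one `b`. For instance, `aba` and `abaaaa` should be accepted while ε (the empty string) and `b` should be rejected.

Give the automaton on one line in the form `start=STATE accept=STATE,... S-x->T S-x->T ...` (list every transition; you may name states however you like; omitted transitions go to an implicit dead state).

Handle the two conditions separately and then intersect. One (4 states) tracks whether and how much of `aba` has been seen; the other (3 states) tracks the count of `b`s, saturating at 2. Each combined state is a pair, one component from each; accept when both components accept.
With 10 states:
        a   b  
>  S0   S1  S2 
   S1   S1  S3 
   S2   S4  S5 
   S3   S6  S5 
   S4   S4  S7 
   S5   S8  S5 
 * S6   S6  S9 
   S7   S9  S5 
   S8   S8  S7 
   S9   S9  S9 
(> = start, * = accepting)

start=S0 accept=S6 S0-a->S1 S0-b->S2 S1-a->S1 S1-b->S3 S2-a->S4 S2-b->S5 S3-a->S6 S3-b->S5 S4-a->S4 S4-b->S7 S5-a->S8 S5-b->S5 S6-a->S6 S6-b->S9 S7-a->S9 S7-b->S5 S8-a->S8 S8-b->S7 S9-a->S9 S9-b->S9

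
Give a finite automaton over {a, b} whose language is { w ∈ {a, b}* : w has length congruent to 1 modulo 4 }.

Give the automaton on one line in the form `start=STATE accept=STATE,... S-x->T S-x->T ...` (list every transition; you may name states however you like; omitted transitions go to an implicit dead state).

start=S0 accept=S1 S0-a->S1 S0-b->S1 S1-a->S2 S1-b->S2 S2-a->S3 S2-b->S3 S3-a->S0 S3-b->S0

Only the length mod 4 matters, so use a 4-cycle: from any state, every input symbol moves to the next state, wrapping S3 back to S0. Mark S1 accepting.
4 states suffice.
        a   b  
>  S0   S1  S1 
 * S1   S2  S2 
   S2   S3  S3 
   S3   S0  S0 
(> = start, * = accepting)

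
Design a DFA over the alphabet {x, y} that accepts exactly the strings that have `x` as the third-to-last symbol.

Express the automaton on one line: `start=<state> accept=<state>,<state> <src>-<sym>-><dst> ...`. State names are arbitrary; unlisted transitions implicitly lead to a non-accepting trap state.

A DFA must remember the last 3 symbols (since which symbol is third-to-last isn't known until the input ends). Use one state per possible window of the last ≤3 symbols; accept from those whose window starts with `x`.
A 15-state machine:
          x    y  
>  q0     q1   q2 
   q1     q3   q4 
   q2     q5   q6 
   q3     q7   q8 
   q4     q9  q10 
   q5    q11  q12 
   q6    q13  q14 
 * q7     q7   q8 
 * q8     q9  q10 
 * q9    q11  q12 
 * q10   q13  q14 
   q11    q7   q8 
   q12    q9  q10 
   q13   q11  q12 
   q14   q13  q14 
(> = start, * = accepting)

start=q0 accept=q7,q8,q9,q10 q0-x->q1 q0-y->q2 q1-x->q3 q1-y->q4 q2-x->q5 q2-y->q6 q3-x->q7 q3-y->q8 q4-x->q9 q4-y->q10 q5-x->q11 q5-y->q12 q6-x->q13 q6-y->q14 q7-x->q7 q7-y->q8 q8-x->q9 q8-y->q10 q9-x->q11 q9-y->q12 q10-x->q13 q10-y->q14 q11-x->q7 q11-y->q8 q12-x->q9 q12-y->q10 q13-x->q11 q13-y->q12 q14-x->q13 q14-y->q14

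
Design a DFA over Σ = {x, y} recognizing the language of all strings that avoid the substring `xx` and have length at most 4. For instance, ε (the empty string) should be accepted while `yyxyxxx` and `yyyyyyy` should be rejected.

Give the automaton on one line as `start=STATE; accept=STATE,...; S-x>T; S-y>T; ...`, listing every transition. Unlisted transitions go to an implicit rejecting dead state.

start=A; accept=A,B,C,E,F,G,H,I; A-x>B; A-y>C; B-x>D; B-y>E; C-x>F; C-y>E; D-x>D; D-y>D; E-x>G; E-y>H; F-x>D; F-y>H; G-x>D; G-y>I; H-x>I; H-y>I; I-x>D; I-y>D

Build one automaton per condition and run them in lockstep. The first has 3 states tracking partial matches of the forbidden pattern `xx`; the second has 6 states tracking the input length, saturating at 5. A product state is a pair (one from each), accepting exactly when both do. Minimizing collapses redundant product states.
A 9-state machine:
       x  y 
>* A   B  C 
 * B   D  E 
 * C   F  E 
   D   D  D 
 * E   G  H 
 * F   D  H 
 * G   D  I 
 * H   I  I 
 * I   D  D 
(> = start, * = accepting)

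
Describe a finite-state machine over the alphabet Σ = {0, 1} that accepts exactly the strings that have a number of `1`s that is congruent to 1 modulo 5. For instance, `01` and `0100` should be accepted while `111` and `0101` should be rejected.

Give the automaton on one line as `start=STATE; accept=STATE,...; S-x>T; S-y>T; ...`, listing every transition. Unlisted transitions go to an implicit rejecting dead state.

The only thing that matters is how many `1`s have appeared, reduced mod 5. Use one state per residue: q0 for 0, …, q4 for 4. Reading `1` moves to the next residue; anything else stays put. q1 is accepting.
A 5-state machine:
        0   1  
>  q0   q0  q1 
 * q1   q1  q2 
   q2   q2  q3 
   q3   q3  q4 
   q4   q4  q0 
(> = start, * = accepting)

start=q0; accept=q1; q0-0>q0; q0-1>q1; q1-0>q1; q1-1>q2; q2-0>q2; q2-1>q3; q3-0>q3; q3-1>q4; q4-0>q4; q4-1>q0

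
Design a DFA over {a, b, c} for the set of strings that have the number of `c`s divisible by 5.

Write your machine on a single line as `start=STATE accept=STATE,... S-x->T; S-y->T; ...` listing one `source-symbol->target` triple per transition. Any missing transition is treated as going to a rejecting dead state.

start=q0; accept=q0; q0-a->q0; q0-b->q0; q0-c->q1; q1-a->q1; q1-b->q1; q1-c->q2; q2-a->q2; q2-b->q2; q2-c->q3; q3-a->q3; q3-b->q3; q3-c->q4; q4-a->q4; q4-b->q4; q4-c->q0

Keep the running count of `c`s modulo 5: each `c` advances along the cycle q0 → q1 → q2 → q3 → q4 → q0 while other symbols loop. Accept at q0.
With 5 states:
        a   b   c  
>* q0   q0  q0  q1 
   q1   q1  q1  q2 
   q2   q2  q2  q3 
   q3   q3  q3  q4 
   q4   q4  q4  q0 
(> = start, * = accepting)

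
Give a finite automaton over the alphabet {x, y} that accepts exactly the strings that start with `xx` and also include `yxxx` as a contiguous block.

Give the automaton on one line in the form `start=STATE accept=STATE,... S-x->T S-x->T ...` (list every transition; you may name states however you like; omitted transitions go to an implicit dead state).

Run two small machines in parallel and take their product. The first has 4 states tracking whether the input so far still matches the prefix `xx`; the second has 5 states tracking whether and how much of `yxxx` has been seen. A product state is a pair (one from each), accepting exactly when both do.
          x    y  
>  q0     q1   q2 
   q1     q3   q2 
   q2     q4   q2 
   q3     q3   q5 
   q4     q6   q2 
   q5     q7   q5 
   q6     q8   q2 
   q7     q9   q5 
   q8     q8   q8 
   q9    q10   q5 
 * q10   q10  q10 
(> = start, * = accepting)

start=q0 accept=q10 q0-x->q1 q0-y->q2 q1-x->q3 q1-y->q2 q2-x->q4 q2-y->q2 q3-x->q3 q3-y->q5 q4-x->q6 q4-y->q2 q5-x->q7 q5-y->q5 q6-x->q8 q6-y->q2 q7-x->q9 q7-y->q5 q8-x->q8 q8-y->q8 q9-x->q10 q9-y->q5 q10-x->q10 q10-y->q10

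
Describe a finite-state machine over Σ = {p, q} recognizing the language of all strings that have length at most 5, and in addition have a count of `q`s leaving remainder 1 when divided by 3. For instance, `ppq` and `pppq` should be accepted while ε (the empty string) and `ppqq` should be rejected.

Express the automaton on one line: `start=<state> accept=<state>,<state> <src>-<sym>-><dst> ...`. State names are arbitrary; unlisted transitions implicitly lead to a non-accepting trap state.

Build one automaton per condition and run them in lockstep. The first has 7 states tracking the input length, saturating at 6; the second has 3 states tracking the count of `q`s modulo 3. A product state is a pair (one from each), accepting exactly when both do. After merging equivalent states the machine shrinks.
A 13-state machine:
       p  q 
>  A   B  C 
   B   D  E 
 * C   E  F 
   D   G  H 
 * E   H  I 
   F   I  G 
   G   J  K 
 * H   K  L 
   I   L  J 
   J   L  M 
 * K   M  L 
   L   L  L 
 * M   L  L 
(> = start, * = accepting)

start=A accept=C,E,H,K,M A-p->B A-q->C B-p->D B-q->E C-p->E C-q->F D-p->G D-q->H E-p->H E-q->I F-p->I F-q->G G-p->J G-q->K H-p->K H-q->L I-p->L I-q->J J-p->L J-q->M K-p->M K-q->L L-p->L L-q->L M-p->L M-q->L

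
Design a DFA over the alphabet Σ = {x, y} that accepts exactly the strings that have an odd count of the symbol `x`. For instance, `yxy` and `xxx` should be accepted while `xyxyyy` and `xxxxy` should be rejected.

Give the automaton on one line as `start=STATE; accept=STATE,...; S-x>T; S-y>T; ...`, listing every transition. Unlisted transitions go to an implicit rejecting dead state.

Keep the running count of `x`s modulo 2: each `x` advances along the cycle S0 → S1 → S0 while other symbols loop. Accept at S1.
2 states suffice.
        x   y  
>  S0   S1  S0 
 * S1   S0  S1 
(> = start, * = accepting)

start=S0; accept=S1; S0-x>S1; S0-y>S0; S1-x>S0; S1-y>S1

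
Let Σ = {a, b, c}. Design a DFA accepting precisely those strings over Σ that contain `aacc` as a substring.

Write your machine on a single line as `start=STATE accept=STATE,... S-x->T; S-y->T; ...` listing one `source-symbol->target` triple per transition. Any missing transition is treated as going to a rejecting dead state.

Track how much of `aacc` has been matched so far: state s0 is no progress, s4 is the absorbing accept state reached once `aacc` has occurred. Intermediate states record partial matches; on a mismatch, fall back to the longest reusable overlap.
With 5 states:
        a   b   c  
>  s0   s1  s0  s0 
   s1   s2  s0  s0 
   s2   s2  s0  s3 
   s3   s1  s0  s4 
 * s4   s4  s4  s4 
(> = start, * = accepting)

start=s0; accept=s4; s0-a->s1; s0-b->s0; s0-c->s0; s1-a->s2; s1-b->s0; s1-c->s0; s2-a->s2; s2-b->s0; s2-c->s3; s3-a->s1; s3-b->s0; s3-c->s4; s4-a->s4; s4-b->s4; s4-c->s4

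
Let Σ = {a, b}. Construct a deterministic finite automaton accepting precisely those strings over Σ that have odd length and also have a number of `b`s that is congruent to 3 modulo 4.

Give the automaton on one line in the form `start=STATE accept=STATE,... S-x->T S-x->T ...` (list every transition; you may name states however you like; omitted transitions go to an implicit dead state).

start=s0 accept=s6 s0-a->s1 s0-b->s2 s1-a->s0 s1-b->s3 s2-a->s3 s2-b->s4 s3-a->s2 s3-b->s5 s4-a->s5 s4-b->s6 s5-a->s4 s5-b->s7 s6-a->s7 s6-b->s0 s7-a->s6 s7-b->s1

Handle the two conditions separately and then intersect. One (2 states) tracks the input length modulo 2; the other (4 states) tracks the count of `b`s modulo 4. Each combined state is a pair, one component from each; accept when both components accept.
8 states suffice.
        a   b  
>  s0   s1  s2 
   s1   s0  s3 
   s2   s3  s4 
   s3   s2  s5 
   s4   s5  s6 
   s5   s4  s7 
 * s6   s7  s0 
   s7   s6  s1 
(> = start, * = accepting)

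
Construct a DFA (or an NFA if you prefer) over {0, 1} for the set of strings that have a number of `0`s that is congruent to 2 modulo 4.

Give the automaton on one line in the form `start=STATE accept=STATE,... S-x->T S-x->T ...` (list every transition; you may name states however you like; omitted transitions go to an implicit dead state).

start=S0 accept=S2 S0-0->S1 S0-1->S0 S1-0->S2 S1-1->S1 S2-0->S3 S2-1->S2 S3-0->S0 S3-1->S3

The only thing that matters is how many `0`s have appeared, reduced mod 4. Use one state per residue: S0 for 0, …, S3 for 3. Reading `0` moves to the next residue; anything else stays put. S2 is accepting.
A 4-state machine:
        0   1  
>  S0   S1  S0 
   S1   S2  S1 
 * S2   S3  S2 
   S3   S0  S3 
(> = start, * = accepting)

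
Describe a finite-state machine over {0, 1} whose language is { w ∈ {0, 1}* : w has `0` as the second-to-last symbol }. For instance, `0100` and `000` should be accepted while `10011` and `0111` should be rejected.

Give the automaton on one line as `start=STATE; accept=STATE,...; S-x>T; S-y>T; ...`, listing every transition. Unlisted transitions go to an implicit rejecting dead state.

start=q0; accept=q3,q4; q0-0>q1; q0-1>q2; q1-0>q3; q1-1>q4; q2-0>q5; q2-1>q6; q3-0>q3; q3-1>q4; q4-0>q5; q4-1>q6; q5-0>q3; q5-1>q4; q6-0>q5; q6-1>q6

Because acceptance depends on a position counted from the end, the machine has to buffer the most recent 2 symbols. Make each state the string of the last up-to-2 symbols read; on input `x` shift the window left and append `x`. Accept when the buffered window has length 2 and begins with `0`.
With 7 states:
        0   1  
>  q0   q1  q2 
   q1   q3  q4 
   q2   q5  q6 
 * q3   q3  q4 
 * q4   q5  q6 
   q5   q3  q4 
   q6   q5  q6 
(> = start, * = accepting)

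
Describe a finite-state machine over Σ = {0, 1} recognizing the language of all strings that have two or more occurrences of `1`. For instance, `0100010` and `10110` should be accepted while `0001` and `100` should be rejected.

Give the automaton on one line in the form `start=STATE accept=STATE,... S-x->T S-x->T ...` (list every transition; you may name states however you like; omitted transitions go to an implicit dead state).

start=s0 accept=s2,s3 s0-0->s0 s0-1->s1 s1-0->s1 s1-1->s2 s2-0->s2 s2-1->s3 s3-0->s3 s3-1->s3

Only the number of `1`s matters, and only up to 3. Make a chain s0 → s1 → s2 → s3 advanced by each `1` (with s3 absorbing); every other symbol self-loops. The accepting set is {s2, s3}.
With 4 states:
        0   1  
>  s0   s0  s1 
   s1   s1  s2 
 * s2   s2  s3 
 * s3   s3  s3 
(> = start, * = accepting)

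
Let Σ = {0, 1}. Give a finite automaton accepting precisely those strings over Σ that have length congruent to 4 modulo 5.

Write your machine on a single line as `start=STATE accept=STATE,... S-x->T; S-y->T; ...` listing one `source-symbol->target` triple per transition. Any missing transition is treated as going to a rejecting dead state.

Only the length mod 5 matters, so use a 5-cycle: from any state, every input symbol moves to the next state, wrapping E back to A. Mark E accepting.
       0  1 
>  A   B  B 
   B   C  C 
   C   D  D 
   D   E  E 
 * E   A  A 
(> = start, * = accepting)

start=A; accept=E; A-0->B; A-1->B; B-0->C; B-1->C; C-0->D; C-1->D; D-0->E; D-1->E; E-0->A; E-1->A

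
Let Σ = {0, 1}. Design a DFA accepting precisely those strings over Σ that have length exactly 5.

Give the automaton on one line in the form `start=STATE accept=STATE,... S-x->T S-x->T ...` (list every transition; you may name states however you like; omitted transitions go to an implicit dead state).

start=q0 accept=q5 q0-0->q1 q0-1->q1 q1-0->q2 q1-1->q2 q2-0->q3 q2-1->q3 q3-0->q4 q3-1->q4 q4-0->q5 q4-1->q5 q5-0->q6 q5-1->q6 q6-0->q6 q6-1->q6

Count input length up to 6: every symbol moves from q0 toward q6, which means 'more than 5' and absorbs. Accept from {q5}.
With 7 states:
        0   1  
>  q0   q1  q1 
   q1   q2  q2 
   q2   q3  q3 
   q3   q4  q4 
   q4   q5  q5 
 * q5   q6  q6 
   q6   q6  q6 
(> = start, * = accepting)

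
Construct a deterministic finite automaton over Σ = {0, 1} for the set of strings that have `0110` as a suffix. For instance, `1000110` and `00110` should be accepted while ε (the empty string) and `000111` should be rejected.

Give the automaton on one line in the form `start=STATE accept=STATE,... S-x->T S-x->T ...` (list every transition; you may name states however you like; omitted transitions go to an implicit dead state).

Let each state record the length of the longest suffix of the input read so far that is also a prefix of `0110`. q1 means the last symbol is `0`; q2 means the last 2 symbols are `01`; q3 means the last 3 symbols are `011`; q4 means the last 4 symbols are `0110`. Accept only at q4, where the string currently ends in `0110`.
5 states suffice.
        0   1  
>  q0   q1  q0 
   q1   q1  q2 
   q2   q1  q3 
   q3   q4  q0 
 * q4   q1  q2 
(> = start, * = accepting)

start=q0 accept=q4 q0-0->q1 q0-1->q0 q1-0->q1 q1-1->q2 q2-0->q1 q2-1->q3 q3-0->q4 q3-1->q0 q4-0->q1 q4-1->q2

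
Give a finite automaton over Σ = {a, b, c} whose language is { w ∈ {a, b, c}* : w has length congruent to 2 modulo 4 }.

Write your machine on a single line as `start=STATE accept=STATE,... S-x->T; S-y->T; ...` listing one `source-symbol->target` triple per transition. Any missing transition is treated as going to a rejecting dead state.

start=q0; accept=q2; q0-a->q1; q0-b->q1; q0-c->q1; q1-a->q2; q1-b->q2; q1-c->q2; q2-a->q3; q2-b->q3; q2-c->q3; q3-a->q0; q3-b->q0; q3-c->q0

Only the length mod 4 matters, so use a 4-cycle: from any state, every input symbol moves to the next state, wrapping q3 back to q0. Mark q2 accepting.
        a   b   c  
>  q0   q1  q1  q1 
   q1   q2  q2  q2 
 * q2   q3  q3  q3 
   q3   q0  q0  q0 
(> = start, * = accepting)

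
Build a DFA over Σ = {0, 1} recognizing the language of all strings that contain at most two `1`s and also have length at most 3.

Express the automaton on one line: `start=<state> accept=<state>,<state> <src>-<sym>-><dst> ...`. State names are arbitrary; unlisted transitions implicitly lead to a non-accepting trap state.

Handle the two conditions separately and then intersect. The first has 4 states tracking the count of `1`s, saturating at 3; the second has 5 states tracking the input length, saturating at 4. A product state is a pair (one from each), accepting exactly when both do. After merging equivalent states the machine shrinks.
7 states suffice.
        0   1  
>* q0   q1  q2 
 * q1   q3  q3 
 * q2   q3  q4 
 * q3   q5  q5 
 * q4   q5  q6 
 * q5   q6  q6 
   q6   q6  q6 
(> = start, * = accepting)

start=q0 accept=q0,q1,q2,q3,q4,q5 q0-0->q1 q0-1->q2 q1-0->q3 q1-1->q3 q2-0->q3 q2-1->q4 q3-0->q5 q3-1->q5 q4-0->q5 q4-1->q6 q5-0->q6 q5-1->q6 q6-0->q6 q6-1->q6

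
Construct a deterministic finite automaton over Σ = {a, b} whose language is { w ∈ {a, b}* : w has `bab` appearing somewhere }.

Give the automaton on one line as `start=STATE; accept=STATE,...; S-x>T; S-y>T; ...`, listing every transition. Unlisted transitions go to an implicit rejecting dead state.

start=q0; accept=q3; q0-a>q0; q0-b>q1; q1-a>q2; q1-b>q1; q2-a>q0; q2-b>q3; q3-a>q3; q3-b>q3

Track how much of `bab` has been matched so far: state q0 is no progress, q3 is the absorbing accept state reached once `bab` has occurred. Intermediate states record partial matches; on a mismatch, fall back to the longest reusable overlap.
With 4 states:
        a   b  
>  q0   q0  q1 
   q1   q2  q1 
   q2   q0  q3 
 * q3   q3  q3 
(> = start, * = accepting)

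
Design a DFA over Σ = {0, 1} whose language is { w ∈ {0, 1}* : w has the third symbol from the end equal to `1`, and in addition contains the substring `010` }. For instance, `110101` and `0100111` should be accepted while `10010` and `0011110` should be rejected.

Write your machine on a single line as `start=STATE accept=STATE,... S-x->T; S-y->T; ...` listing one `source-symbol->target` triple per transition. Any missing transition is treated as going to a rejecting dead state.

start=q0; accept=q15,q16,q20,q21; q0-0->q1; q0-1->q2; q1-0->q3; q1-1->q4; q2-0->q5; q2-1->q6; q3-0->q7; q3-1->q8; q4-0->q9; q4-1->q10; q5-0->q11; q5-1->q12; q6-0->q13; q6-1->q14; q7-0->q7; q7-1->q8; q8-0->q9; q8-1->q10; q9-0->q15; q9-1->q16; q10-0->q13; q10-1->q14; q11-0->q7; q11-1->q8; q12-0->q9; q12-1->q10; q13-0->q11; q13-1->q12; q14-0->q13; q14-1->q14; q15-0->q17; q15-1->q18; q16-0->q9; q16-1->q19; q17-0->q17; q17-1->q18; q18-0->q9; q18-1->q19; q19-0->q20; q19-1->q21; q20-0->q15; q20-1->q16; q21-0->q20; q21-1->q21

Run two small machines in parallel and take their product. One (15 states) tracks the last 3 symbols read; the other (4 states) tracks whether and how much of `010` has been seen. Each combined state is a pair, one component from each; accept when both components accept.
A 22-state machine:
          0    1  
>  q0     q1   q2 
   q1     q3   q4 
   q2     q5   q6 
   q3     q7   q8 
   q4     q9  q10 
   q5    q11  q12 
   q6    q13  q14 
   q7     q7   q8 
   q8     q9  q10 
   q9    q15  q16 
   q10   q13  q14 
   q11    q7   q8 
   q12    q9  q10 
   q13   q11  q12 
   q14   q13  q14 
 * q15   q17  q18 
 * q16    q9  q19 
   q17   q17  q18 
   q18    q9  q19 
   q19   q20  q21 
 * q20   q15  q16 
 * q21   q20  q21 
(> = start, * = accepting)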